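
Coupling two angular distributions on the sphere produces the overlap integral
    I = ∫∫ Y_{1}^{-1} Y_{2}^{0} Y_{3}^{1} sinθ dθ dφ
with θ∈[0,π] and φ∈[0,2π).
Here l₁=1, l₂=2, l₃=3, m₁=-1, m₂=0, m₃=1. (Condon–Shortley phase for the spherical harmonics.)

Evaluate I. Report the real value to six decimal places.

Rules hold: Σm=0, L=6 even, 1≤3≤3.
N = 3·5·7 = 105
Δ = 0!·2!·4!/7! = 1/105
Racah Σ t=0..0: t=0:+1/4 = 1/4
⇒ 3j(1 2 3; 0 0 0)² = 3/35, sgn -1
Racah Σ t=0..0: t=0:+1/8 = 1/8
⇒ 3j(1 2 3; -1 0 1)² = 2/35, sgn +1
4πI² = N·(3j₀)²·(3jₘ)² = 18/35
I = -1·√(0.514286/4π) = -0.20230066

-0.202301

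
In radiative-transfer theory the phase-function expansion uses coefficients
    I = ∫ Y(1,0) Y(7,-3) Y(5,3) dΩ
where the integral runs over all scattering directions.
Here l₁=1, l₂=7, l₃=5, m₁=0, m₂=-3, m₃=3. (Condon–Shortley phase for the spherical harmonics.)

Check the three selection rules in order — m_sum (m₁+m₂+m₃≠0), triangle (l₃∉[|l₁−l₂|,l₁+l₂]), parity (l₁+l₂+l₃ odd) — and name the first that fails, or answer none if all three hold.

triangle

m₁+m₂+m₃ = 0 − 3 + 3 = 0  ✓
triangle: |1−7|=6 ≤ l₃=5 ≤ 1+7=8  ✗
parity: l₁+l₂+l₃ = 13 is odd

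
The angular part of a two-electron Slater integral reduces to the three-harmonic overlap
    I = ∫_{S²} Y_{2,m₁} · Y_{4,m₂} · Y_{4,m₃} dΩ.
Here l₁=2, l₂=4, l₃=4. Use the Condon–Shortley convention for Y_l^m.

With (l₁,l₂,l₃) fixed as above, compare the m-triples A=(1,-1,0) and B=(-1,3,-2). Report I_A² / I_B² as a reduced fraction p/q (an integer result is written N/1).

l's match ⇒ only the (l;m) 3-j factors differ between A and B.
A: triangle coeff Δ(2,4,4) = 1/13860; Σ_t [0,1]: t=0:+1/72 t=1:−1/96 = 1/288; (3j)²=1/462 [(2 4 4; 1 -1 0)], sign=+1
B: triangle coeff Δ(2,4,4) = 1/13860; Σ_t [1,2]: t=1:−1/1440 t=2:+1/240 = 1/288; (3j)²=5/132 [(2 4 4; -1 3 -2)], sign=+1
I_A²/I_B² = (1/462)/(5/132) = 2/35

2/35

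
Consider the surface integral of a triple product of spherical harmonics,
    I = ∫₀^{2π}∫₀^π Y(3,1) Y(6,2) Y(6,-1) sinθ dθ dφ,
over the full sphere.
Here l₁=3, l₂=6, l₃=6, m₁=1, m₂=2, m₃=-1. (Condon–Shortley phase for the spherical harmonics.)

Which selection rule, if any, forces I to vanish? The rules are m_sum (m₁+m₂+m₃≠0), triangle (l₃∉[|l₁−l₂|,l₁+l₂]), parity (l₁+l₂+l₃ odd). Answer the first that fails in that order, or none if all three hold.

azimuthal sum: 1 + 2 − 1 = 2  ✗
3 ≤ 6 ≤ 9 (triangle on l)
L = 3 + 6 + 6 = 15 (odd)

m_sum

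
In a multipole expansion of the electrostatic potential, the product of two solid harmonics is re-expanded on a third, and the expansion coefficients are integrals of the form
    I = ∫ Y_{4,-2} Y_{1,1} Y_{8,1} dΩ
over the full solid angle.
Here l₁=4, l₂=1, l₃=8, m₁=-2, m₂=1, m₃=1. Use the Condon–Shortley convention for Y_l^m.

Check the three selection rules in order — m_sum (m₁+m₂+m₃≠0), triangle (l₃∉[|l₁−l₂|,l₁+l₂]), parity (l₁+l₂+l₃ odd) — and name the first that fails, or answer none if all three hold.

triangle

m₁+m₂+m₃ = -2 + 1 + 1 = 0  ✓
triangle: |4−1|=3 ≤ l₃=8 ≤ 4+1=5  ✗
parity: l₁+l₂+l₃ = 13 is odd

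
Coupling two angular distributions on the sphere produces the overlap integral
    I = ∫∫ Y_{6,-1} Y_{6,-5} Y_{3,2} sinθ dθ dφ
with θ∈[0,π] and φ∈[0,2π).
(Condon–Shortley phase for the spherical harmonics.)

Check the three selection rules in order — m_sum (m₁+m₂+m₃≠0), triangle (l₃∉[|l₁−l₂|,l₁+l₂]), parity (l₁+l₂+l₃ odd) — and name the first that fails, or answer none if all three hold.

m_sum

azimuthal sum: -1 − 5 + 2 = -4  ✗
0 ≤ 3 ≤ 12 (triangle on l)
L = 6 + 6 + 3 = 15 (odd)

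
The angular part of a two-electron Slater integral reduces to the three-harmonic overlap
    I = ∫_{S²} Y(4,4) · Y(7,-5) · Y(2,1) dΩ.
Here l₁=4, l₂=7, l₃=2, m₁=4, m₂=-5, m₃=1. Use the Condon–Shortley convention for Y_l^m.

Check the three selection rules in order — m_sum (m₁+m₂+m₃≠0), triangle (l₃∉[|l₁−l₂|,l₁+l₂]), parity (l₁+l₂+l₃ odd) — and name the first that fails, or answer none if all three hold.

Σmᵢ = 0  ✓
l₃∈[|l₁−l₂|,l₁+l₂]=[3,11], have l₃=2  ✗
Σlᵢ = 13 ⇒ odd

triangle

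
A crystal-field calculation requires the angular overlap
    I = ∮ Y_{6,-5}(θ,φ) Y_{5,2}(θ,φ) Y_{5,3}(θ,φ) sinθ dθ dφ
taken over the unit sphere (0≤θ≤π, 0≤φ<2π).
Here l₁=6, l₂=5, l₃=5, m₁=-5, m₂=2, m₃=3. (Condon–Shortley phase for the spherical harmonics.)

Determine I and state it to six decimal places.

-0.065948

m-sum 0 ✓  L=16 even ✓  1≤5≤11 ✓
Π(2lᵢ+1) = 13×11×11 = 1573
triangle coeff Δ(6,5,5) = 1/28588560
Σ_t [1,5]: t=1:−1/345600 t=2:+1/13824 t=3:−1/5184 t=4:+1/13824 t=5:−1/345600 = -7/129600
(3j)²=80/7293 [(6 5 5; 0 0 0)], sign=+1
Σ_t [5,6]: t=5:−1/345600 t=6:+1/518400 = -1/1036800
(3j)²=7/2210 [(6 5 5; -5 2 3)], sign=-1
⇒ 4πI² = 616/11271
I = (-1)√(616/11271/(4π)) = -0.06594839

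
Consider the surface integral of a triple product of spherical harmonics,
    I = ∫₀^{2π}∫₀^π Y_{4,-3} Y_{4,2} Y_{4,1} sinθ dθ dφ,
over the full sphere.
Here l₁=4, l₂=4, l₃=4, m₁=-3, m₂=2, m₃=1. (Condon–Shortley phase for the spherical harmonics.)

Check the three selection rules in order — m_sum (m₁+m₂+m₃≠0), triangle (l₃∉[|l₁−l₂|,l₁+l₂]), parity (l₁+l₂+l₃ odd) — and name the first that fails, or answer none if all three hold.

Σmᵢ = 0  ✓
l₃∈[|l₁−l₂|,l₁+l₂]=[0,8], have l₃=4  ✓
Σlᵢ = 12 ⇒ even  ✓

none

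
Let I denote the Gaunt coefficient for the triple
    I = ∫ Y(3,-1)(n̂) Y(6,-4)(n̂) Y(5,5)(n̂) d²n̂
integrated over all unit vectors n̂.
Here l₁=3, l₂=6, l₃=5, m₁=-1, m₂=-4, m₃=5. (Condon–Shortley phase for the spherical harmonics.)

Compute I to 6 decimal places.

Rules hold: Σm=0, L=14 even, 3≤5≤9.
N = 7·13·11 = 1001
Δ = 4!·2!·8!/15! = 1/675675
Racah Σ t=1..3: t=1:−1/8640 t=2:+1/2304 t=3:−1/8640 = 7/34560
⇒ 3j(3 6 5; 0 0 0)² = 7/429, sgn -1
Racah Σ t=2..2: t=2:+1/322560 = 1/322560
⇒ 3j(3 6 5; -1 -4 5)² = 18/1001, sgn +1
4πI² = N·(3j₀)²·(3jₘ)² = 42/143
I = -1·√(0.293706/4π) = -0.15288036

-0.152880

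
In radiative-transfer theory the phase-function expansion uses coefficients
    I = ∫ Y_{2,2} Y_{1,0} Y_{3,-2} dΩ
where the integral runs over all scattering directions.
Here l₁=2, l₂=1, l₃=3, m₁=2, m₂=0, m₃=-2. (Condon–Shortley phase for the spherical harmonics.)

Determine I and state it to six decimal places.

0.184674

Rules hold: Σm=0, L=6 even, 1≤3≤3.
N = 5·3·7 = 105
Δ = 0!·4!·2!/7! = 1/105
Racah Σ t=0..0: t=0:+1/4 = 1/4
⇒ 3j(2 1 3; 0 0 0)² = 3/35, sgn -1
Racah Σ t=0..0: t=0:+1/24 = 1/24
⇒ 3j(2 1 3; 2 0 -2)² = 1/21, sgn -1
4πI² = N·(3j₀)²·(3jₘ)² = 3/7
I = +1·√(0.428571/4π) = 0.18467439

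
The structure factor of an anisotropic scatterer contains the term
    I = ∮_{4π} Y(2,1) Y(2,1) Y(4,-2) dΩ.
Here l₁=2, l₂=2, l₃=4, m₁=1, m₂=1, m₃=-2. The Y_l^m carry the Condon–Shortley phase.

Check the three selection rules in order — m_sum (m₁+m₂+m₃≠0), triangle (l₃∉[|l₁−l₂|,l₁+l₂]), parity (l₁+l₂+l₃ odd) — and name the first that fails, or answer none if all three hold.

none

Σmᵢ = 0  ✓
l₃∈[|l₁−l₂|,l₁+l₂]=[0,4], have l₃=4  ✓
Σlᵢ = 8 ⇒ even  ✓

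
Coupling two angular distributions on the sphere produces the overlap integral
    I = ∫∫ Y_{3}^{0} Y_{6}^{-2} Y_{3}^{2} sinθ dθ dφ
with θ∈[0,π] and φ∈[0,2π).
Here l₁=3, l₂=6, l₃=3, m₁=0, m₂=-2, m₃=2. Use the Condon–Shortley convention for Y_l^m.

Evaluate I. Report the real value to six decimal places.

0.177420

Rules hold: Σm=0, L=12 even, 3≤3≤9.
N = 7·13·7 = 637
Δ = 6!·0!·6!/13! = 1/12012
Racah Σ t=3..3: t=3:−1/1296 = -1/1296
⇒ 3j(3 6 3; 0 0 0)² = 100/3003, sgn +1
Racah Σ t=3..3: t=3:−1/4320 = -1/4320
⇒ 3j(3 6 3; 0 -2 2)² = 8/429, sgn +1
4πI² = N·(3j₀)²·(3jₘ)² = 5600/14157
I = +1·√(0.395564/4π) = 0.17742036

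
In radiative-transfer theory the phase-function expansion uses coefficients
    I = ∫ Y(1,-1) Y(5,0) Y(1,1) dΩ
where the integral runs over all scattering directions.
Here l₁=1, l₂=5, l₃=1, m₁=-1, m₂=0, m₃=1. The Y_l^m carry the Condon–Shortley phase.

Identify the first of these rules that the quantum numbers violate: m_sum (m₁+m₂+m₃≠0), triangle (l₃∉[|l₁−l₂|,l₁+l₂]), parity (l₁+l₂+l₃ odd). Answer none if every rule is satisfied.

triangle

m₁+m₂+m₃ = -1 + 0 + 1 = 0  ✓
triangle: |1−5|=4 ≤ l₃=1 ≤ 1+5=6  ✗
parity: l₁+l₂+l₃ = 7 is odd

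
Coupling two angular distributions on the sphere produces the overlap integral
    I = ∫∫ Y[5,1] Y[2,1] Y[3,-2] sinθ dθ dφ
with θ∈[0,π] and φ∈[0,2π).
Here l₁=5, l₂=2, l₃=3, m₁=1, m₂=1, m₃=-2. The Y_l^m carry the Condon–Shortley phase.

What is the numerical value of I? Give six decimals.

Rules hold: Σm=0, L=10 even, 3≤3≤7.
N = 11·5·7 = 385
Δ = 4!·6!·0!/11! = 1/2310
Racah Σ t=2..2: t=2:+1/144 = 1/144
⇒ 3j(5 2 3; 0 0 0)² = 10/231, sgn -1
Racah Σ t=3..3: t=3:−1/720 = -1/720
⇒ 3j(5 2 3; 1 1 -2)² = 4/385, sgn +1
4πI² = N·(3j₀)²·(3jₘ)² = 40/231
I = -1·√(0.17316/4π) = -0.11738675

-0.117387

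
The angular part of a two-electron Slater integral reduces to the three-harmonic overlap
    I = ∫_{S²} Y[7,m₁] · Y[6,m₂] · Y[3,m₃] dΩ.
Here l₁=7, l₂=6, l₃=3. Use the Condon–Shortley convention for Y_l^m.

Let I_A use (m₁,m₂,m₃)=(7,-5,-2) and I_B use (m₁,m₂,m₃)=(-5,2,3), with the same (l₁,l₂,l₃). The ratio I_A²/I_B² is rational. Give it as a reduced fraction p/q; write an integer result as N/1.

1001/810

l's match ⇒ only the (l;m) 3-j factors differ between A and B.
A: triangle coeff Δ(7,6,3) = 1/2042040; Σ_t [0,0]: t=0:+1/87091200 = 1/87091200; (3j)²=11/408 [(7 6 3; 7 -5 -2)], sign=-1
B: triangle coeff Δ(7,6,3) = 1/2042040; Σ_t [8,8]: t=8:+1/3870720 = 1/3870720; (3j)²=135/6188 [(7 6 3; -5 2 3)], sign=+1
I_A²/I_B² = (11/408)/(135/6188) = 1001/810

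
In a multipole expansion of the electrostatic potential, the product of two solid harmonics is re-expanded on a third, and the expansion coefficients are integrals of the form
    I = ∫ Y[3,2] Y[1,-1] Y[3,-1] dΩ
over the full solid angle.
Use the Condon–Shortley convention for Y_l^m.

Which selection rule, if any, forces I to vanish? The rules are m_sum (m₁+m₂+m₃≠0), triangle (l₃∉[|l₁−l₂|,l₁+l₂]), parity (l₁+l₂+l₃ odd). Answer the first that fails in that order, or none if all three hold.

parity

Σmᵢ = 0  ✓
l₃∈[|l₁−l₂|,l₁+l₂]=[2,4], have l₃=3  ✓
Σlᵢ = 7 ⇒ odd  ✗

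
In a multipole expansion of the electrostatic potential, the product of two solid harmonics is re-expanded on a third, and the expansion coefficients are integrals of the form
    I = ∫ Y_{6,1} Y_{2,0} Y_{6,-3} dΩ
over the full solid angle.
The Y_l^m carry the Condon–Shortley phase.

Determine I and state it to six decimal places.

0.000000

Σmᵢ = -2 ≠ 0, so the φ-integral vanishes; I = 0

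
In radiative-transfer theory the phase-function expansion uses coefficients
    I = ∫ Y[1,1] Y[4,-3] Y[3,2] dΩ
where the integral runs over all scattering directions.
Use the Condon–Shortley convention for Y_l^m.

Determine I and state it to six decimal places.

Rules hold: Σm=0, L=8 even, 3≤3≤5.
N = 3·9·7 = 189
Δ = 2!·0!·6!/9! = 1/252
Racah Σ t=1..1: t=1:−1/36 = -1/36
⇒ 3j(1 4 3; 0 0 0)² = 4/63, sgn +1
Racah Σ t=0..0: t=0:+1/240 = 1/240
⇒ 3j(1 4 3; 1 -3 2)² = 1/12, sgn -1
4πI² = N·(3j₀)²·(3jₘ)² = 1/1
I = -1·√(1/4π) = -0.28209479

-0.282095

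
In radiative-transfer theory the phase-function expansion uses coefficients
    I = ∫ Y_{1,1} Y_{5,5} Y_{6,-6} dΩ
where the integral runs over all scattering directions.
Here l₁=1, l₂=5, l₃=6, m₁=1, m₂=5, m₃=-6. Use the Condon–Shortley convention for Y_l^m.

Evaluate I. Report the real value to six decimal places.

Checks pass: Σm=0; 12 even; l₃=6∈[4,6].
(2·1+1)(2·5+1)(2·6+1) = 429
Δ: 0! 2! 10! / 13! → 1/858
sum: t=0:+1/14400 = 1/14400
3j²(1 5 6; 0 0 0) = Δ·Π!·Σ² = 6/143  (sign +1)
sum: t=0:+1/7257600 = 1/7257600
3j²(1 5 6; 1 5 -6) = Δ·Π!·Σ² = 1/13  (sign +1)
combine: 4πI² = 429·6/143·1/13 = 18/13
take √, sign +1: I = 0.33194004

0.331940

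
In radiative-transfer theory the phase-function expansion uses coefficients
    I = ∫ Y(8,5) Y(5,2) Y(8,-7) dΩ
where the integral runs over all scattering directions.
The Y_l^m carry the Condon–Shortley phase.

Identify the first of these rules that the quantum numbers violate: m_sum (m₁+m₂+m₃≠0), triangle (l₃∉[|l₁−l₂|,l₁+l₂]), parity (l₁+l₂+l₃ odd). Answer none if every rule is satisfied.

parity

azimuthal sum: 5 + 2 − 7 = 0  ✓
3 ≤ 8 ≤ 13 (triangle on l)  ✓
L = 8 + 5 + 8 = 21 (odd)  ✗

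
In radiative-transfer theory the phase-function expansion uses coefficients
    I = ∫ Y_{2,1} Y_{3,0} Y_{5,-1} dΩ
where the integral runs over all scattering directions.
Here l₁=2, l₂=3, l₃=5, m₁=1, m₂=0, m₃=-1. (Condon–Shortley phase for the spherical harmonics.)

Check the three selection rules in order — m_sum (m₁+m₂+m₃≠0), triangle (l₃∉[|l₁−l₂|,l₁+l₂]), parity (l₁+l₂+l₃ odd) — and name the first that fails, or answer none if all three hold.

none

m₁+m₂+m₃ = 1 + 0 − 1 = 0  ✓
triangle: |2−3|=1 ≤ l₃=5 ≤ 2+3=5  ✓
parity: l₁+l₂+l₃ = 10 is even  ✓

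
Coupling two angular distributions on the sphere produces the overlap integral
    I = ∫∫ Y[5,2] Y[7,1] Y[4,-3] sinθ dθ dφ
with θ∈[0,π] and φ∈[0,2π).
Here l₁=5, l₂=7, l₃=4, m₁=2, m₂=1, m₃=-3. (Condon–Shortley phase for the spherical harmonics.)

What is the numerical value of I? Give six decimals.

0.159382

Rules hold: Σm=0, L=16 even, 2≤4≤12.
N = 11·15·9 = 1485
Δ = 8!·2!·6!/17! = 1/6126120
Racah Σ t=3..5: t=3:−1/69120 t=4:+1/20736 t=5:−1/69120 = 1/51840
⇒ 3j(5 7 4; 0 0 0)² = 280/21879, sgn +1
Racah Σ t=2..3: t=2:+1/1036800 t=3:−1/172800 = -1/207360
⇒ 3j(5 7 4; 2 1 -3)² = 245/14586, sgn +1
4πI² = N·(3j₀)²·(3jₘ)² = 171500/537251
I = +1·√(0.319218/4π) = 0.15938172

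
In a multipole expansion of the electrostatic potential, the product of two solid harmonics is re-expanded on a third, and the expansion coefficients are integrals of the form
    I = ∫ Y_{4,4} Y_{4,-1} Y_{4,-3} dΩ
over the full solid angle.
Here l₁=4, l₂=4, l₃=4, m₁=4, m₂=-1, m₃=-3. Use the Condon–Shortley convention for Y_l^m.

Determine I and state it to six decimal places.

-0.168431

Checks pass: Σm=0; 12 even; l₃=4∈[0,8].
(2·4+1)(2·4+1)(2·4+1) = 729
Δ: 4! 4! 4! / 13! → 1/450450
sum: t=0:+1/13824 t=1:−1/216 t=2:+1/64 t=3:−1/216 t=4:+1/13824 = 5/768
3j²(4 4 4; 0 0 0) = Δ·Π!·Σ² = 18/1001  (sign +1)
sum: t=0:+1/3456 = 1/3456
3j²(4 4 4; 4 -1 -3) = Δ·Π!·Σ² = 35/1287  (sign -1)
combine: 4πI² = 729·18/1001·35/1287 = 7290/20449
take √, sign -1: I = -0.16843130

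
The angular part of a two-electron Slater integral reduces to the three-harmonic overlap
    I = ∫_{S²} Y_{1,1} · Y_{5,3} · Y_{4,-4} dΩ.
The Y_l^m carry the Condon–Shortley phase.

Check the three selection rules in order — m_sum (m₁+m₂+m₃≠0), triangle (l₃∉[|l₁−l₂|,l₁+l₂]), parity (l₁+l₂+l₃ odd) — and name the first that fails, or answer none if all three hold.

none

m₁+m₂+m₃ = 1 + 3 − 4 = 0  ✓
triangle: |1−5|=4 ≤ l₃=4 ≤ 1+5=6  ✓
parity: l₁+l₂+l₃ = 10 is even  ✓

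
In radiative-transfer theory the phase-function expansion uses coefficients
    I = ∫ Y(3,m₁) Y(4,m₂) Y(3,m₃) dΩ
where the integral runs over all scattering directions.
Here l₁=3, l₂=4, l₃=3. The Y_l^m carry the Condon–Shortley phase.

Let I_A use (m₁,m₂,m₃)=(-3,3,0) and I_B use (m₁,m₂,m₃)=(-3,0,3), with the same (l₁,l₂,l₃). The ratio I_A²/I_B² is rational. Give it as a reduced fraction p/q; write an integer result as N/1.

7/1

Same 3,4,3: normalisation and zero-m 3j drop out of the ratio.
A: Δ: 4! 2! 4! / 11! → 1/34650; sum: t=4:+1/288 = 1/288; 3j²(3 4 3; -3 3 0) = Δ·Π!·Σ² = 1/22  (sign -1)
B: Δ: 4! 2! 4! / 11! → 1/34650; sum: t=4:+1/1152 = 1/1152; 3j²(3 4 3; -3 0 3) = Δ·Π!·Σ² = 1/154  (sign +1)
I_A²/I_B² = (1/22)/(1/154) = 7/1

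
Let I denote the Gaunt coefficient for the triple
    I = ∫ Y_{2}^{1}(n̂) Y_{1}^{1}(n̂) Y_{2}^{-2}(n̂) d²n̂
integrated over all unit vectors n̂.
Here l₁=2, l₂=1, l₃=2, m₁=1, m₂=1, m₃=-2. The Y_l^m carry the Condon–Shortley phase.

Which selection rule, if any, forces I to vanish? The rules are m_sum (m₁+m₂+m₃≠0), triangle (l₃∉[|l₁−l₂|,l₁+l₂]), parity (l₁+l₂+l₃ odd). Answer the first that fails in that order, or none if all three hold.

parity

Σmᵢ = 0  ✓
l₃∈[|l₁−l₂|,l₁+l₂]=[1,3], have l₃=2  ✓
Σlᵢ = 5 ⇒ odd  ✗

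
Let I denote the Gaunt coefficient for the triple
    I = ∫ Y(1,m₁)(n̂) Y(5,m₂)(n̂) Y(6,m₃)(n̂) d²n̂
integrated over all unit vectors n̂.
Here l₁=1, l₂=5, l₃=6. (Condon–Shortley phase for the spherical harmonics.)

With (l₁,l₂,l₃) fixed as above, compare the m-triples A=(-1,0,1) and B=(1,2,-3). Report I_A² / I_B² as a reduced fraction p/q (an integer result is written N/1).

Same 1,5,6: normalisation and zero-m 3j drop out of the ratio.
A: Δ: 0! 2! 10! / 13! → 1/858; sum: t=0:+1/28800 = 1/28800; 3j²(1 5 6; -1 0 1) = Δ·Π!·Σ² = 7/286  (sign -1)
B: Δ: 0! 2! 10! / 13! → 1/858; sum: t=0:+1/60480 = 1/60480; 3j²(1 5 6; 1 2 -3) = Δ·Π!·Σ² = 6/143  (sign -1)
I_A²/I_B² = (7/286)/(6/143) = 7/12

7/12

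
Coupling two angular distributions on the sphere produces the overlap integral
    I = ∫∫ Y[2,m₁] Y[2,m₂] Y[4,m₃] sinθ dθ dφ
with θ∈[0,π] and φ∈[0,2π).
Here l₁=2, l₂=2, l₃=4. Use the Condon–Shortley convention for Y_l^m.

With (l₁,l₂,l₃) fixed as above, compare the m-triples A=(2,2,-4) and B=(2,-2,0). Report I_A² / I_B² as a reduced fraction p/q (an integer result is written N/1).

70/1

Shared (l₁,l₂,l₃)=(2,2,4): N and (l;000)² cancel in I_A²/I_B².
A: Δ = 0!·4!·4!/9! = 1/630; Racah Σ t=0..0: t=0:+1/576 = 1/576; ⇒ 3j(2 2 4; 2 2 -4)² = 1/9, sgn +1
B: Δ = 0!·4!·4!/9! = 1/630; Racah Σ t=0..0: t=0:+1/576 = 1/576; ⇒ 3j(2 2 4; 2 -2 0)² = 1/630, sgn +1
I_A²/I_B² = (1/9)/(1/630) = 70/1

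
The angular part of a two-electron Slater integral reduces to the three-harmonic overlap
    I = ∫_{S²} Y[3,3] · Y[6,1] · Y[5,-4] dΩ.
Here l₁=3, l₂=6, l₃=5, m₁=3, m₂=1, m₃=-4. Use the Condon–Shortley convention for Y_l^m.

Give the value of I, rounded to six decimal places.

0.072068

Checks pass: Σm=0; 14 even; l₃=5∈[3,9].
(2·3+1)(2·6+1)(2·5+1) = 1001
Δ: 4! 2! 8! / 15! → 1/675675
sum: t=1:−1/8640 t=2:+1/2304 t=3:−1/8640 = 7/34560
3j²(3 6 5; 0 0 0) = Δ·Π!·Σ² = 7/429  (sign -1)
sum: t=0:+1/241920 = 1/241920
3j²(3 6 5; 3 1 -4) = Δ·Π!·Σ² = 4/1001  (sign -1)
combine: 4πI² = 1001·7/429·4/1001 = 28/429
take √, sign +1: I = 0.07206849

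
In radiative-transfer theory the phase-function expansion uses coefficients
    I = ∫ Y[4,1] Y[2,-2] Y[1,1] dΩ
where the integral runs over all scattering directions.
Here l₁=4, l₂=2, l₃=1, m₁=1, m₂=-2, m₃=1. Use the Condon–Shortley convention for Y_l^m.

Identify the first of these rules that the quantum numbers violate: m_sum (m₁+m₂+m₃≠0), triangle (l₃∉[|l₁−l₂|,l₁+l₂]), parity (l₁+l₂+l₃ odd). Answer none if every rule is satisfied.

Σmᵢ = 0  ✓
l₃∈[|l₁−l₂|,l₁+l₂]=[2,6], have l₃=1  ✗
Σlᵢ = 7 ⇒ odd

triangle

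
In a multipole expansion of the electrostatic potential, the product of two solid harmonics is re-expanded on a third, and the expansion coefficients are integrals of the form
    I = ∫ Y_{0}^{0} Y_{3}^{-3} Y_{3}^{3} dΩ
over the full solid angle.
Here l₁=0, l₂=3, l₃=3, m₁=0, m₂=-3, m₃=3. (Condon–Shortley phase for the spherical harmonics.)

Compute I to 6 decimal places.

-0.282095

m-sum 0 ✓  L=6 even ✓  3≤3≤3 ✓
Π(2lᵢ+1) = 1×7×7 = 49
triangle coeff Δ(0,3,3) = 1/7
Σ_t [0,0]: t=0:+1/36 = 1/36
(3j)²=1/7 [(0 3 3; 0 0 0)], sign=-1
Σ_t [0,0]: t=0:+1/720 = 1/720
(3j)²=1/7 [(0 3 3; 0 -3 3)], sign=+1
⇒ 4πI² = 1/1
I = (-1)√(1/1/(4π)) = -0.28209479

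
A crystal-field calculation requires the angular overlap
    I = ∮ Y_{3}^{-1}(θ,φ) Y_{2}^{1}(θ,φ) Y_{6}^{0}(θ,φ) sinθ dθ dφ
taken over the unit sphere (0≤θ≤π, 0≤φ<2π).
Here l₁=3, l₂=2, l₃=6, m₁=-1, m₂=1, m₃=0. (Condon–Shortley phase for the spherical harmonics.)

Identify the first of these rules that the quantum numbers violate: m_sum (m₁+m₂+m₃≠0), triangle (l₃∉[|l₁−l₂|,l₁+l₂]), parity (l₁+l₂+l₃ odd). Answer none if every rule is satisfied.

triangle

azimuthal sum: -1 + 1 + 0 = 0  ✓
1 ≤ 6 ≤ 5 (triangle on l)  ✗
L = 3 + 2 + 6 = 11 (odd)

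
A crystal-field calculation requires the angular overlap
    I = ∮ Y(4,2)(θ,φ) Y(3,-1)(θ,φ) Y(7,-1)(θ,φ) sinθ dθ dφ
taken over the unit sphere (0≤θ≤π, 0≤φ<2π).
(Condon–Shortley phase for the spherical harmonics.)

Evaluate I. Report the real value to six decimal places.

Checks pass: Σm=0; 14 even; l₃=7∈[1,7].
(2·4+1)(2·3+1)(2·7+1) = 945
Δ: 0! 8! 6! / 15! → 1/45045
sum: t=0:+1/20736 = 1/20736
3j²(4 3 7; 0 0 0) = Δ·Π!·Σ² = 35/1287  (sign -1)
sum: t=0:+1/69120 = 1/69120
3j²(4 3 7; 2 -1 -1) = Δ·Π!·Σ² = 4/429  (sign +1)
combine: 4πI² = 945·35/1287·4/429 = 4900/20449
take √, sign -1: I = -0.13808836

-0.138088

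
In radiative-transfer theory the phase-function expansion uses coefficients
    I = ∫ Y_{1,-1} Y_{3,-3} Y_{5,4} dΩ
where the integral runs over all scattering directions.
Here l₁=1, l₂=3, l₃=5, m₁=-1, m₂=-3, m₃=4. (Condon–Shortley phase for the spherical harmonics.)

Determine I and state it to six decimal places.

|1−3|≤5≤1+3 violated ⇒ I = 0

0.000000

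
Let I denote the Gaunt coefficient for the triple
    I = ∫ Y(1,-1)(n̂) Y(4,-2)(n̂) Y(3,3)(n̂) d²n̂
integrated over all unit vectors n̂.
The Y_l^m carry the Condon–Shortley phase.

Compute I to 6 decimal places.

Rules hold: Σm=0, L=8 even, 3≤3≤5.
N = 3·9·7 = 189
Δ = 2!·0!·6!/9! = 1/252
Racah Σ t=1..1: t=1:−1/36 = -1/36
⇒ 3j(1 4 3; 0 0 0)² = 4/63, sgn +1
Racah Σ t=2..2: t=2:+1/1440 = 1/1440
⇒ 3j(1 4 3; -1 -2 3)² = 1/252, sgn +1
4πI² = N·(3j₀)²·(3jₘ)² = 1/21
I = +1·√(0.047619/4π) = 0.06155813

0.061558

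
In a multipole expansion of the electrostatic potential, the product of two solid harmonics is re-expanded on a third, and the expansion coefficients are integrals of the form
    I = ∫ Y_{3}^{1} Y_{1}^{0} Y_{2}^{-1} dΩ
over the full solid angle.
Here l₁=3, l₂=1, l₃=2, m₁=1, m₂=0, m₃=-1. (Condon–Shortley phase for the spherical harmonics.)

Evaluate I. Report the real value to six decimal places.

Checks pass: Σm=0; 6 even; l₃=2∈[2,4].
(2·3+1)(2·1+1)(2·2+1) = 105
Δ: 2! 4! 0! / 7! → 1/105
sum: t=1:−1/4 = -1/4
3j²(3 1 2; 0 0 0) = Δ·Π!·Σ² = 3/35  (sign -1)
sum: t=1:−1/6 = -1/6
3j²(3 1 2; 1 0 -1) = Δ·Π!·Σ² = 8/105  (sign +1)
combine: 4πI² = 105·3/35·8/105 = 24/35
take √, sign -1: I = -0.23359668

-0.233597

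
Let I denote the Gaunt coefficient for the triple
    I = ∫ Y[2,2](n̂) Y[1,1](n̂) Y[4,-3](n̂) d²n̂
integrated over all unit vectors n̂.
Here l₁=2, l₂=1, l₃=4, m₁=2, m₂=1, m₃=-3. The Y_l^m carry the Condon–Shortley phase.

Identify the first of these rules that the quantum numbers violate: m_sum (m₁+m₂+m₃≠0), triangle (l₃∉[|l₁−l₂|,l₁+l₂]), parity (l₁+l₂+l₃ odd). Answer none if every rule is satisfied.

m₁+m₂+m₃ = 2 + 1 − 3 = 0  ✓
triangle: |2−1|=1 ≤ l₃=4 ≤ 2+1=3  ✗
parity: l₁+l₂+l₃ = 7 is odd

triangle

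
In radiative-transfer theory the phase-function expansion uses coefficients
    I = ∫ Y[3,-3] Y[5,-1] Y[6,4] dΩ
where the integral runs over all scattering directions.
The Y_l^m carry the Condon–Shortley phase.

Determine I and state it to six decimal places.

-0.190675

m-sum 0 ✓  L=14 even ✓  2≤6≤8 ✓
Π(2lᵢ+1) = 7×11×13 = 1001
triangle coeff Δ(3,5,6) = 1/675675
Σ_t [0,2]: t=0:+1/8640 t=1:−1/2304 t=2:+1/8640 = -7/34560
(3j)²=7/429 [(3 5 6; 0 0 0)], sign=-1
Σ_t [2,2]: t=2:+1/69120 = 1/69120
(3j)²=4/143 [(3 5 6; -3 -1 4)], sign=+1
⇒ 4πI² = 196/429
I = (-1)√(196/429/(4π)) = -0.19067531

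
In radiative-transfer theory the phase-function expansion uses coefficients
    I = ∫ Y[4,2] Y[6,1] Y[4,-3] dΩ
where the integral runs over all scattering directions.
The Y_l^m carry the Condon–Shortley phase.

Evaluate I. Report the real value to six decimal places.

Rules hold: Σm=0, L=14 even, 2≤4≤10.
N = 9·13·9 = 1053
Δ = 6!·2!·6!/15! = 1/1261260
Racah Σ t=2..4: t=2:+1/4608 t=3:−1/1296 t=4:+1/4608 = -7/20736
⇒ 3j(4 6 4; 0 0 0)² = 20/1287, sgn -1
Racah Σ t=1..2: t=1:−1/86400 t=2:+1/11520 = 13/172800
⇒ 3j(4 6 4; 2 1 -3)² = 13/660, sgn -1
4πI² = N·(3j₀)²·(3jₘ)² = 39/121
I = +1·√(0.322314/4π) = 0.16015286

0.160153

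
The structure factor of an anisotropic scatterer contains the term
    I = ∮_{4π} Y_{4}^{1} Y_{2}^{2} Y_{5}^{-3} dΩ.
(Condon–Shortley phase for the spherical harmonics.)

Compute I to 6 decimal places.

0.000000

l₁+l₂+l₃=11 is odd: 3j(l;000)=0 ⇒ I=0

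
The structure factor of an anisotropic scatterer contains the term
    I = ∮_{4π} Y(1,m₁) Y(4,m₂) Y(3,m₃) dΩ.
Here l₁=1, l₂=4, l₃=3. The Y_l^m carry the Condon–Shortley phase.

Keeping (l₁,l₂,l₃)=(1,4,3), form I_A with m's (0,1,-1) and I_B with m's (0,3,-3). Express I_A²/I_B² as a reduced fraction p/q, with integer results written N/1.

Shared (l₁,l₂,l₃)=(1,4,3): N and (l;000)² cancel in I_A²/I_B².
A: Δ = 2!·0!·6!/9! = 1/252; Racah Σ t=1..1: t=1:−1/48 = -1/48; ⇒ 3j(1 4 3; 0 1 -1)² = 5/84, sgn -1
B: Δ = 2!·0!·6!/9! = 1/252; Racah Σ t=1..1: t=1:−1/720 = -1/720; ⇒ 3j(1 4 3; 0 3 -3)² = 1/36, sgn -1
I_A²/I_B² = (5/84)/(1/36) = 15/7

15/7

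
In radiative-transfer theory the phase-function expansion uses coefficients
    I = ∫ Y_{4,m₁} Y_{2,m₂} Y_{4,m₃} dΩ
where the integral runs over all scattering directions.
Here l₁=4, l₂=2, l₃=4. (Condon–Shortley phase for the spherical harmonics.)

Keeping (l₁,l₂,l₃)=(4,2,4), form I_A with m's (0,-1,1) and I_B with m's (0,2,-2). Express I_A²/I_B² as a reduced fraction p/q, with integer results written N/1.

1/18

Shared (l₁,l₂,l₃)=(4,2,4): N and (l;000)² cancel in I_A²/I_B².
A: Δ = 2!·6!·2!/11! = 1/13860; Racah Σ t=0..1: t=0:+1/96 t=1:−1/72 = -1/288; ⇒ 3j(4 2 4; 0 -1 1)² = 1/462, sgn +1
B: Δ = 2!·6!·2!/11! = 1/13860; Racah Σ t=2..2: t=2:+1/192 = 1/192; ⇒ 3j(4 2 4; 0 2 -2)² = 3/77, sgn +1
I_A²/I_B² = (1/462)/(3/77) = 1/18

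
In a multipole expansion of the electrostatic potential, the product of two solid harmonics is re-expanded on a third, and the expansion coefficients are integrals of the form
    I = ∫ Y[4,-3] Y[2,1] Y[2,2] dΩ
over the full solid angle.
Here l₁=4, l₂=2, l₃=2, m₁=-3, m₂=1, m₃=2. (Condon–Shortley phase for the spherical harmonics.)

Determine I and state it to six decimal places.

-0.238414

Checks pass: Σm=0; 8 even; l₃=2∈[2,6].
(2·4+1)(2·2+1)(2·2+1) = 225
Δ: 4! 4! 0! / 9! → 1/630
sum: t=2:+1/16 = 1/16
3j²(4 2 2; 0 0 0) = Δ·Π!·Σ² = 2/35  (sign +1)
sum: t=3:−1/144 = -1/144
3j²(4 2 2; -3 1 2) = Δ·Π!·Σ² = 1/18  (sign -1)
combine: 4πI² = 225·2/35·1/18 = 5/7
take √, sign -1: I = -0.23841361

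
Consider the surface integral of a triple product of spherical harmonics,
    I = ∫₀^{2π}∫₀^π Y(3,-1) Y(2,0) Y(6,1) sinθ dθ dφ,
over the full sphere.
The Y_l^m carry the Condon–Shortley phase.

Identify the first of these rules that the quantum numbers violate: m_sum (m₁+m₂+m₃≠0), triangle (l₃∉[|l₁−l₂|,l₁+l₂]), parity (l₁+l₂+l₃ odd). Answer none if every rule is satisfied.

Σmᵢ = 0  ✓
l₃∈[|l₁−l₂|,l₁+l₂]=[1,5], have l₃=6  ✗
Σlᵢ = 11 ⇒ odd

triangle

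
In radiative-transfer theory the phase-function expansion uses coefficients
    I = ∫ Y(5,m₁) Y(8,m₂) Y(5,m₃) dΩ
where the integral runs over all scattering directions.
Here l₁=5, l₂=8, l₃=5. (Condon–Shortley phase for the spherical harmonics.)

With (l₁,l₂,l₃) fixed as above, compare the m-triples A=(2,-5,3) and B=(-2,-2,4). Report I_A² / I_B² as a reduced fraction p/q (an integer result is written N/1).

143/245

Shared (l₁,l₂,l₃)=(5,8,5): N and (l;000)² cancel in I_A²/I_B².
A: Δ = 8!·2!·8!/19! = 1/37413090; Racah Σ t=1..3: t=1:−1/14515200 t=2:+1/7257600 t=3:−1/58060800 = 1/19353600; ⇒ 3j(5 8 5; 2 -5 3)² = 21/3230, sgn +1
B: Δ = 8!·2!·8!/19! = 1/37413090; Racah Σ t=5..6: t=5:−1/7257600 t=6:+1/58060800 = -1/8294400; ⇒ 3j(5 8 5; -2 -2 4)² = 1029/92378, sgn +1
I_A²/I_B² = (21/3230)/(1029/92378) = 143/245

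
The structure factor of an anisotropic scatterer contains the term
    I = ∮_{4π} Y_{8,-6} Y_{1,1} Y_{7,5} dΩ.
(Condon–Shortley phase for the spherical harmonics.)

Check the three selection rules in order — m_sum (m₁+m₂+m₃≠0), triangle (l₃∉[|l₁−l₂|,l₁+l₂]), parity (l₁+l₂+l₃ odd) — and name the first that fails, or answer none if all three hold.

azimuthal sum: -6 + 1 + 5 = 0  ✓
7 ≤ 7 ≤ 9 (triangle on l)  ✓
L = 8 + 1 + 7 = 16 (even)  ✓

none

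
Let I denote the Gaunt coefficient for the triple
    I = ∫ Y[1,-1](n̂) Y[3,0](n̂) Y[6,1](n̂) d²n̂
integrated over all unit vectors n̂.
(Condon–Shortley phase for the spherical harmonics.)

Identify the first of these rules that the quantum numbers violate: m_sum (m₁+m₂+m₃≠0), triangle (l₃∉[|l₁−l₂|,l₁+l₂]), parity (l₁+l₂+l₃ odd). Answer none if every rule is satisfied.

triangle

Σmᵢ = 0  ✓
l₃∈[|l₁−l₂|,l₁+l₂]=[2,4], have l₃=6  ✗
Σlᵢ = 10 ⇒ even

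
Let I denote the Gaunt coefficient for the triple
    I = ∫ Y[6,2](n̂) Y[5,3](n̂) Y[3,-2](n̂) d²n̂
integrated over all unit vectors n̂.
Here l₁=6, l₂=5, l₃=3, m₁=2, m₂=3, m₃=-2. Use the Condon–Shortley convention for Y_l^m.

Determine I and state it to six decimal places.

0.000000

Σmᵢ = 3 ≠ 0, so the φ-integral vanishes; I = 0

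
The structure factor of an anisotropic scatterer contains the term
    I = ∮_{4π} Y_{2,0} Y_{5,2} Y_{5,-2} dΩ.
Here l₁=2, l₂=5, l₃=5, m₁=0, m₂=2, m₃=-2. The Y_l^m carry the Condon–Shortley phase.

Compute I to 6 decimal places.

Checks pass: Σm=0; 12 even; l₃=5∈[3,7].
(2·2+1)(2·5+1)(2·5+1) = 605
Δ: 2! 2! 8! / 13! → 1/38610
sum: t=0:+1/2880 t=1:−1/576 t=2:+1/2880 = -1/960
3j²(2 5 5; 0 0 0) = Δ·Π!·Σ² = 10/429  (sign +1)
sum: t=0:+1/20160 t=1:−1/1440 t=2:+1/2880 = -1/3360
3j²(2 5 5; 0 2 -2) = Δ·Π!·Σ² = 6/715  (sign +1)
combine: 4πI² = 605·10/429·6/715 = 20/169
take √, sign +1: I = 0.09704356

0.097044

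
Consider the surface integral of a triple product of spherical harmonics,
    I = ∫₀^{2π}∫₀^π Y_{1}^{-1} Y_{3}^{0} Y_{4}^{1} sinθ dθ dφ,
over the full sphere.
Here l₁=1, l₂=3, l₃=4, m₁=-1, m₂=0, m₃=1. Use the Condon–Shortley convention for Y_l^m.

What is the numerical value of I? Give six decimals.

-0.194664

Rules hold: Σm=0, L=8 even, 2≤4≤4.
N = 3·7·9 = 189
Δ = 0!·2!·6!/9! = 1/252
Racah Σ t=0..0: t=0:+1/36 = 1/36
⇒ 3j(1 3 4; 0 0 0)² = 4/63, sgn +1
Racah Σ t=0..0: t=0:+1/72 = 1/72
⇒ 3j(1 3 4; -1 0 1)² = 5/126, sgn -1
4πI² = N·(3j₀)²·(3jₘ)² = 10/21
I = -1·√(0.47619/4π) = -0.19466390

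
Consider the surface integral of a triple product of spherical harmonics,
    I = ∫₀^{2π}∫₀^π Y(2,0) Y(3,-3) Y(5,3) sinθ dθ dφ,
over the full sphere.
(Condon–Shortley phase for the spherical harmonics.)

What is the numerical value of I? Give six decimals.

m-sum 0 ✓  L=10 even ✓  1≤5≤5 ✓
Π(2lᵢ+1) = 5×7×11 = 385
triangle coeff Δ(2,3,5) = 1/2310
Σ_t [0,0]: t=0:+1/144 = 1/144
(3j)²=10/231 [(2 3 5; 0 0 0)], sign=-1
Σ_t [0,0]: t=0:+1/2880 = 1/2880
(3j)²=2/165 [(2 3 5; 0 -3 3)], sign=+1
⇒ 4πI² = 20/99
I = (-1)√(20/99/(4π)) = -0.12679218

-0.126792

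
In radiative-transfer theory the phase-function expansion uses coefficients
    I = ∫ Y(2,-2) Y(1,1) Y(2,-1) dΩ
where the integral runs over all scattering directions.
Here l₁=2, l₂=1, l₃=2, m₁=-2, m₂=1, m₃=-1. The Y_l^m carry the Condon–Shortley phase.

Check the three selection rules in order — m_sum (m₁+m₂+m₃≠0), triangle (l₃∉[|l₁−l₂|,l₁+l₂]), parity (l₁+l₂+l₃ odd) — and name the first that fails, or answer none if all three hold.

Σmᵢ = -2  ✗
l₃∈[|l₁−l₂|,l₁+l₂]=[1,3], have l₃=2
Σlᵢ = 5 ⇒ odd

m_sum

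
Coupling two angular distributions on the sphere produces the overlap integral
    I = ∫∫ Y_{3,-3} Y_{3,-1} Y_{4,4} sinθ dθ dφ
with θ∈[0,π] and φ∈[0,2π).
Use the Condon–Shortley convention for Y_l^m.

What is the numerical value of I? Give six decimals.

-0.166198

Rules hold: Σm=0, L=10 even, 0≤4≤6.
N = 7·7·9 = 441
Δ = 2!·4!·4!/11! = 1/34650
Racah Σ t=0..2: t=0:+1/72 t=1:−1/16 t=2:+1/72 = -5/144
⇒ 3j(3 3 4; 0 0 0)² = 2/77, sgn -1
Racah Σ t=2..2: t=2:+1/1152 = 1/1152
⇒ 3j(3 3 4; -3 -1 4)² = 1/33, sgn +1
4πI² = N·(3j₀)²·(3jₘ)² = 42/121
I = -1·√(0.347107/4π) = -0.16619847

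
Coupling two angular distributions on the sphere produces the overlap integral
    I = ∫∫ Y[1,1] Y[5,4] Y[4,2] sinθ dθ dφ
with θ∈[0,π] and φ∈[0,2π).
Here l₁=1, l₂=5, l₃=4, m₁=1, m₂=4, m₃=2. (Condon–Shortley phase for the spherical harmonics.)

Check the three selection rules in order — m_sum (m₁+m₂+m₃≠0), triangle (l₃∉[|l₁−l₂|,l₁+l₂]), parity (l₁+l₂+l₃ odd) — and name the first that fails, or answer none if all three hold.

Σmᵢ = 7  ✗
l₃∈[|l₁−l₂|,l₁+l₂]=[4,6], have l₃=4
Σlᵢ = 10 ⇒ even

m_sum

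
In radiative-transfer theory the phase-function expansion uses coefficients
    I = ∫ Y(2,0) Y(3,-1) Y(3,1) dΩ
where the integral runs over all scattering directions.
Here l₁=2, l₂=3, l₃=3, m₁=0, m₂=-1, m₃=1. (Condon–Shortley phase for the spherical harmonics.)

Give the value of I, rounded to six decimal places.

Checks pass: Σm=0; 8 even; l₃=3∈[1,5].
(2·2+1)(2·3+1)(2·3+1) = 245
Δ: 2! 2! 4! / 9! → 1/3780
sum: t=0:+1/24 t=1:−1/4 t=2:+1/24 = -1/6
3j²(2 3 3; 0 0 0) = Δ·Π!·Σ² = 4/105  (sign +1)
sum: t=0:+1/16 t=1:−1/6 t=2:+1/96 = -3/32
3j²(2 3 3; 0 -1 1) = Δ·Π!·Σ² = 3/140  (sign -1)
combine: 4πI² = 245·4/105·3/140 = 1/5
take √, sign -1: I = -0.12615663

-0.126157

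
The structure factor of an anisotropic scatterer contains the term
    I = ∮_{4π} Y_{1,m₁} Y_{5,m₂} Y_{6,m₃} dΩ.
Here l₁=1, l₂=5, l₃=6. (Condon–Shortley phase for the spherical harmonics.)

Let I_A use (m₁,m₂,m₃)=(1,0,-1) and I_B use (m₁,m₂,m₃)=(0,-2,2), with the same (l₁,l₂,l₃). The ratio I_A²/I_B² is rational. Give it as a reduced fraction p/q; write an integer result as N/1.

Same 1,5,6: normalisation and zero-m 3j drop out of the ratio.
A: Δ: 0! 2! 10! / 13! → 1/858; sum: t=0:+1/28800 = 1/28800; 3j²(1 5 6; 1 0 -1) = Δ·Π!·Σ² = 7/286  (sign -1)
B: Δ: 0! 2! 10! / 13! → 1/858; sum: t=0:+1/30240 = 1/30240; 3j²(1 5 6; 0 -2 2) = Δ·Π!·Σ² = 16/429  (sign +1)
I_A²/I_B² = (7/286)/(16/429) = 21/32

21/32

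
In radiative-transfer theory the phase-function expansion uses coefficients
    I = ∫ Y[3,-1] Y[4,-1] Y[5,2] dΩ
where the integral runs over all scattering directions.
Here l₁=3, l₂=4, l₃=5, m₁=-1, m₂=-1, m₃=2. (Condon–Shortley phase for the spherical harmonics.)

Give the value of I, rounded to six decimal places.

m-sum 0 ✓  L=12 even ✓  1≤5≤7 ✓
Π(2lᵢ+1) = 7×9×11 = 693
triangle coeff Δ(3,4,5) = 1/180180
Σ_t [0,2]: t=0:+1/576 t=1:−1/144 t=2:+1/576 = -1/288
(3j)²=20/1001 [(3 4 5; 0 0 0)], sign=+1
Σ_t [0,2]: t=0:+1/1728 t=1:−1/288 t=2:+1/960 = -1/540
(3j)²=128/6435 [(3 4 5; -1 -1 2)], sign=+1
⇒ 4πI² = 512/1859
I = (+1)√(512/1859/(4π)) = 0.14804384

0.148044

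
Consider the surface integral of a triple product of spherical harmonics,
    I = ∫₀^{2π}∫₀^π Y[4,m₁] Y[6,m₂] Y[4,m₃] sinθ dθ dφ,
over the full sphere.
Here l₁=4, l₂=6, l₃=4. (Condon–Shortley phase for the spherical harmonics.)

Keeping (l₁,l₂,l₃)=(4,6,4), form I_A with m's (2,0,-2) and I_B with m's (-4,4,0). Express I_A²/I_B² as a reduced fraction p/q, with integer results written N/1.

l's match ⇒ only the (l;m) 3-j factors differ between A and B.
A: triangle coeff Δ(4,6,4) = 1/1261260; Σ_t [0,2]: t=0:+1/1036800 t=1:−1/14400 t=2:+1/4608 = 77/518400; (3j)²=11/585 [(4 6 4; 2 0 -2)], sign=+1
B: triangle coeff Δ(4,6,4) = 1/1261260; Σ_t [6,6]: t=6:+1/69120 = 1/69120; (3j)²=4/143 [(4 6 4; -4 4 0)], sign=+1
I_A²/I_B² = (11/585)/(4/143) = 121/180

121/180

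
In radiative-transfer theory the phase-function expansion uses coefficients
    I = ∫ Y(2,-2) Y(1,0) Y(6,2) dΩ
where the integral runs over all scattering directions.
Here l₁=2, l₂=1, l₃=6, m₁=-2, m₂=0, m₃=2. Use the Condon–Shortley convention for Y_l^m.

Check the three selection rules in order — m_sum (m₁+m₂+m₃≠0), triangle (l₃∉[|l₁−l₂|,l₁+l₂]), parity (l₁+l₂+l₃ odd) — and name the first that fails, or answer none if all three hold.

triangle

m₁+m₂+m₃ = -2 + 0 + 2 = 0  ✓
triangle: |2−1|=1 ≤ l₃=6 ≤ 2+1=3  ✗
parity: l₁+l₂+l₃ = 9 is odd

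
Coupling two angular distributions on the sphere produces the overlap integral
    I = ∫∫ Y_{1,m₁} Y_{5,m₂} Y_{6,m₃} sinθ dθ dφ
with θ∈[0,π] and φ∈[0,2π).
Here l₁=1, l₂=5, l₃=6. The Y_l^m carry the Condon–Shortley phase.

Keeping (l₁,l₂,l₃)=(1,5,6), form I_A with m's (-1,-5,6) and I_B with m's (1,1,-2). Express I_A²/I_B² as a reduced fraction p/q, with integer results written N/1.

l's match ⇒ only the (l;m) 3-j factors differ between A and B.
A: triangle coeff Δ(1,5,6) = 1/858; Σ_t [0,0]: t=0:+1/7257600 = 1/7257600; (3j)²=1/13 [(1 5 6; -1 -5 6)], sign=+1
B: triangle coeff Δ(1,5,6) = 1/858; Σ_t [0,0]: t=0:+1/34560 = 1/34560; (3j)²=14/429 [(1 5 6; 1 1 -2)], sign=+1
I_A²/I_B² = (1/13)/(14/429) = 33/14

33/14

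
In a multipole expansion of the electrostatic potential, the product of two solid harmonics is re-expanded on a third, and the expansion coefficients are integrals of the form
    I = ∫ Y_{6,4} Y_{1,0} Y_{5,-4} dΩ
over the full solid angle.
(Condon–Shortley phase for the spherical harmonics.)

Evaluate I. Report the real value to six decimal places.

m-sum 0 ✓  L=12 even ✓  5≤5≤7 ✓
Π(2lᵢ+1) = 13×3×11 = 429
triangle coeff Δ(6,1,5) = 1/858
Σ_t [1,1]: t=1:−1/14400 = -1/14400
(3j)²=6/143 [(6 1 5; 0 0 0)], sign=+1
Σ_t [1,1]: t=1:−1/362880 = -1/362880
(3j)²=10/429 [(6 1 5; 4 0 -4)], sign=+1
⇒ 4πI² = 60/143
I = (+1)√(60/143/(4π)) = 0.18272698

0.182727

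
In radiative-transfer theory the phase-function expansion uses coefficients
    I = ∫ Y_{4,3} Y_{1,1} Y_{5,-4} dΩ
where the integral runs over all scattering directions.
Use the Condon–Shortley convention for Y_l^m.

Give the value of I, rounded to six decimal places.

0.294638

Checks pass: Σm=0; 10 even; l₃=5∈[3,5].
(2·4+1)(2·1+1)(2·5+1) = 297
Δ: 0! 8! 2! / 11! → 1/495
sum: t=0:+1/576 = 1/576
3j²(4 1 5; 0 0 0) = Δ·Π!·Σ² = 5/99  (sign -1)
sum: t=0:+1/10080 = 1/10080
3j²(4 1 5; 3 1 -4) = Δ·Π!·Σ² = 4/55  (sign -1)
combine: 4πI² = 297·5/99·4/55 = 12/11
take √, sign +1: I = 0.29463840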